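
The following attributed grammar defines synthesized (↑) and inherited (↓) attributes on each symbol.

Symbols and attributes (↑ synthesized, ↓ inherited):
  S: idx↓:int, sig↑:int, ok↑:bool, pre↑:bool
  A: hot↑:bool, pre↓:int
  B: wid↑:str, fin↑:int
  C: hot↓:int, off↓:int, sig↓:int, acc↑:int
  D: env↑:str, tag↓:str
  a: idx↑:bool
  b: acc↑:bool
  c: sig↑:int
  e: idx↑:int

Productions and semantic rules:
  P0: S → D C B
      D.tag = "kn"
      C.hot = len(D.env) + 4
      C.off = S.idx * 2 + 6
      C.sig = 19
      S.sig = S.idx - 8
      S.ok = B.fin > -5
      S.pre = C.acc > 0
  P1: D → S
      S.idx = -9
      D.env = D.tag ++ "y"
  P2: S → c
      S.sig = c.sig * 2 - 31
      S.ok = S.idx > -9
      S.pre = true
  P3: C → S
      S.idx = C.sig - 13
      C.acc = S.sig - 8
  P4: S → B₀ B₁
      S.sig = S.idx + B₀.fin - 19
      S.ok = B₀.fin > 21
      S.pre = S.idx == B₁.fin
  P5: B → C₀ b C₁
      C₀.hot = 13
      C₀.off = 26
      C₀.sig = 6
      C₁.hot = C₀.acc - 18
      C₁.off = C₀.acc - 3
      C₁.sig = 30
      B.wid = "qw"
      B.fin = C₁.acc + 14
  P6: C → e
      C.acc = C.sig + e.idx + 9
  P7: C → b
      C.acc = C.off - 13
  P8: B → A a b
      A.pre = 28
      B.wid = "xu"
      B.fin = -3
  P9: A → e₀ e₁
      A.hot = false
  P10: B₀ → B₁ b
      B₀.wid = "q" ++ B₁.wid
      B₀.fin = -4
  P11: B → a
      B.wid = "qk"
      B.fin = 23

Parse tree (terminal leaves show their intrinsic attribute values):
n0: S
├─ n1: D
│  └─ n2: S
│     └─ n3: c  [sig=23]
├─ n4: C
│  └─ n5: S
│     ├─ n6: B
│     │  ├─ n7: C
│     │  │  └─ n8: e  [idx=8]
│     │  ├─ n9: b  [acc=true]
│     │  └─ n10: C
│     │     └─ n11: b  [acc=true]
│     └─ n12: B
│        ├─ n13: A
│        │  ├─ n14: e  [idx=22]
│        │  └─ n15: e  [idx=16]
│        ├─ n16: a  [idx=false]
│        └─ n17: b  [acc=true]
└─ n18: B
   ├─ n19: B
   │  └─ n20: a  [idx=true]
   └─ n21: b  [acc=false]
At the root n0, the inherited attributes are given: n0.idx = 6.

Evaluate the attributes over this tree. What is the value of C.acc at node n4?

0

1. n0.idx = 6  [given at root]
2. n1.tag = "kn"  ["kn"]
3. n2.idx = -9  [-9]
4. n3.sig = 23  [terminal]
5. n2.sig = 15  [c.sig * 2 - 31]
6. n2.ok = false  [S.idx > -9]
7. n2.pre = true  [true]
8. n1.env = "kny"  [D.tag ++ "y"]
9. n4.hot = 7  [len(D.env) + 4]
10. n4.off = 18  [S.idx * 2 + 6]
11. n4.sig = 19  [19]
12. n5.idx = 6  [C.sig - 13]
13. n7.hot = 13  [13]
14. n7.off = 26  [26]
15. n7.sig = 6  [6]
16. n8.idx = 8  [terminal]
17. n7.acc = 23  [C.sig + e.idx + 9]
18. n9.acc = true  [terminal]
19. n10.hot = 5  [C₀.acc - 18]
20. n10.off = 20  [C₀.acc - 3]
21. n10.sig = 30  [30]
22. n11.acc = true  [terminal]
23. n10.acc = 7  [C.off - 13]
24. n6.wid = "qw"  ["qw"]
25. n6.fin = 21  [C₁.acc + 14]
26. n13.pre = 28  [28]
27. n14.idx = 22  [terminal]
28. n15.idx = 16  [terminal]
29. n13.hot = false  [false]
30. n16.idx = false  [terminal]
31. n17.acc = true  [terminal]
32. n12.wid = "xu"  ["xu"]
33. n12.fin = -3  [-3]
34. n5.sig = 8  [S.idx + B₀.fin - 19]
35. n5.ok = false  [B₀.fin > 21]
36. n5.pre = false  [S.idx == B₁.fin]
37. n4.acc = 0  [S.sig - 8]
38. n20.idx = true  [terminal]
39. n19.wid = "qk"  ["qk"]
40. n19.fin = 23  [23]
41. n21.acc = false  [terminal]
42. n18.wid = "qqk"  ["q" ++ B₁.wid]
43. n18.fin = -4  [-4]
44. n0.sig = -2  [S.idx - 8]
45. n0.ok = true  [B.fin > -5]
46. n0.pre = false  [C.acc > 0]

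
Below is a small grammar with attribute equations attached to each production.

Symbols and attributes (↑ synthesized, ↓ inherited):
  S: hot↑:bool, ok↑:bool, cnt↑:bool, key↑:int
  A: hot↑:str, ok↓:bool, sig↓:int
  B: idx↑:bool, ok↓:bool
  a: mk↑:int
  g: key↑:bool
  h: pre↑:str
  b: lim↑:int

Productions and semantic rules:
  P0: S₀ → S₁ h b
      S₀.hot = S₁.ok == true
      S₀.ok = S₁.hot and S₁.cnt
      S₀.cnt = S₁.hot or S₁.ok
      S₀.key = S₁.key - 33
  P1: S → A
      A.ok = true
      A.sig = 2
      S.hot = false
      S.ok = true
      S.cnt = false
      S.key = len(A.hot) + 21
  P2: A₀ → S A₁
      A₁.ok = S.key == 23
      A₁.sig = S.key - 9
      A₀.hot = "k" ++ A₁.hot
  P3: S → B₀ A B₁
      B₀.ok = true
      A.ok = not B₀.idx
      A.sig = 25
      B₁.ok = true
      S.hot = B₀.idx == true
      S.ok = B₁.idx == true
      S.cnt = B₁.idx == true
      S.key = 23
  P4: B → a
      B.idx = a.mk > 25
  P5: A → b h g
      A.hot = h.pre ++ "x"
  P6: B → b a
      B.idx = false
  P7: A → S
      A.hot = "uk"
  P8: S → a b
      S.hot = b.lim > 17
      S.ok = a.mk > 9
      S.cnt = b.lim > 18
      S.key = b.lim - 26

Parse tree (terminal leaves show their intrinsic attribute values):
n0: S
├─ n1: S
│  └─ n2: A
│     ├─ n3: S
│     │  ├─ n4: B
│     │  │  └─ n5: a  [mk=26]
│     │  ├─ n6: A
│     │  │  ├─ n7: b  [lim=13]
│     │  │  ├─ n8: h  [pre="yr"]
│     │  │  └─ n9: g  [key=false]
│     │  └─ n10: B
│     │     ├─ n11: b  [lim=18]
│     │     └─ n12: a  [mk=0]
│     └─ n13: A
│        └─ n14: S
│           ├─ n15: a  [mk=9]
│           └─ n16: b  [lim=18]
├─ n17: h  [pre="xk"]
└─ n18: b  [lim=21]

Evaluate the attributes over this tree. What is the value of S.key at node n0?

1. n2.ok = true  [true]
2. n2.sig = 2  [2]
3. n4.ok = true  [true]
4. n5.mk = 26  [terminal]
5. n4.idx = true  [a.mk > 25]
6. n6.ok = false  [not B₀.idx]
7. n6.sig = 25  [25]
8. n7.lim = 13  [terminal]
9. n8.pre = "yr"  [terminal]
10. n9.key = false  [terminal]
11. n6.hot = "yrx"  [h.pre ++ "x"]
12. n10.ok = true  [true]
13. n11.lim = 18  [terminal]
14. n12.mk = 0  [terminal]
15. n10.idx = false  [false]
16. n3.hot = true  [B₀.idx == true]
17. n3.ok = false  [B₁.idx == true]
18. n3.cnt = false  [B₁.idx == true]
19. n3.key = 23  [23]
20. n13.ok = true  [S.key == 23]
21. n13.sig = 14  [S.key - 9]
22. n15.mk = 9  [terminal]
23. n16.lim = 18  [terminal]
24. n14.hot = true  [b.lim > 17]
25. n14.ok = false  [a.mk > 9]
26. n14.cnt = false  [b.lim > 18]
27. n14.key = -8  [b.lim - 26]
28. n13.hot = "uk"  ["uk"]
29. n2.hot = "kuk"  ["k" ++ A₁.hot]
30. n1.hot = false  [false]
31. n1.ok = true  [true]
32. n1.cnt = false  [false]
33. n1.key = 24  [len(A.hot) + 21]
34. n17.pre = "xk"  [terminal]
35. n18.lim = 21  [terminal]
36. n0.hot = true  [S₁.ok == true]
37. n0.ok = false  [S₁.hot and S₁.cnt]
38. n0.cnt = true  [S₁.hot or S₁.ok]
39. n0.key = -9  [S₁.key - 33]

-9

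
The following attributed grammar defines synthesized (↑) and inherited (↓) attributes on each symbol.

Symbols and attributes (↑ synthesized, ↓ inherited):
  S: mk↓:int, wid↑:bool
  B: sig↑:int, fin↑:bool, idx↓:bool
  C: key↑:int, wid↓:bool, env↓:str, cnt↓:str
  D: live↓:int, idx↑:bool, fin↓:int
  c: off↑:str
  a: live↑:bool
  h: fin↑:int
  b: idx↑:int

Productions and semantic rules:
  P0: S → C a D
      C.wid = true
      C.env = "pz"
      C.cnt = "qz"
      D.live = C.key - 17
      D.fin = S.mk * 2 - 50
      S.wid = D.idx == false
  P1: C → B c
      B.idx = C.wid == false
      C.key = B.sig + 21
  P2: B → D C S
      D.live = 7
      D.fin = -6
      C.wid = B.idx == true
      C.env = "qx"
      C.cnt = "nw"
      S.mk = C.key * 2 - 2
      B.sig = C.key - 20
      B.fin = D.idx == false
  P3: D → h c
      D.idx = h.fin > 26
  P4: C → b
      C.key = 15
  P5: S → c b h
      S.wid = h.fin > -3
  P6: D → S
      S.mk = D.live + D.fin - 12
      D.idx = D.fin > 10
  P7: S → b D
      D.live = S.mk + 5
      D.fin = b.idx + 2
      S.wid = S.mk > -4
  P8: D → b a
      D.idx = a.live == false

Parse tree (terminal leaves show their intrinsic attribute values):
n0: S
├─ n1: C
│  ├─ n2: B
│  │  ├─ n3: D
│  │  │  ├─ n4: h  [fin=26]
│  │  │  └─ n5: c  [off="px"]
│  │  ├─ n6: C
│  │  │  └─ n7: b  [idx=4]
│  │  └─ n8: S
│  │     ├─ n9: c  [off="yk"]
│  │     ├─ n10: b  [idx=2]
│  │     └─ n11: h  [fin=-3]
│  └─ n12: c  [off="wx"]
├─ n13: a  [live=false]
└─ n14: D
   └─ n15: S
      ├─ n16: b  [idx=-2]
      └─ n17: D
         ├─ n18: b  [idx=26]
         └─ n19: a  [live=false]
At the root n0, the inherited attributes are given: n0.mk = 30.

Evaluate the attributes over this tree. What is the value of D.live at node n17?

1. n0.mk = 30  [given at root]
2. n1.wid = true  [true]
3. n1.env = "pz"  ["pz"]
4. n1.cnt = "qz"  ["qz"]
5. n2.idx = false  [C.wid == false]
6. n3.live = 7  [7]
7. n3.fin = -6  [-6]
8. n4.fin = 26  [terminal]
9. n5.off = "px"  [terminal]
10. n3.idx = false  [h.fin > 26]
11. n6.wid = false  [B.idx == true]
12. n6.env = "qx"  ["qx"]
13. n6.cnt = "nw"  ["nw"]
14. n7.idx = 4  [terminal]
15. n6.key = 15  [15]
16. n8.mk = 28  [C.key * 2 - 2]
17. n9.off = "yk"  [terminal]
18. n10.idx = 2  [terminal]
19. n11.fin = -3  [terminal]
20. n8.wid = false  [h.fin > -3]
21. n2.sig = -5  [C.key - 20]
22. n2.fin = true  [D.idx == false]
23. n12.off = "wx"  [terminal]
24. n1.key = 16  [B.sig + 21]
25. n13.live = false  [terminal]
26. n14.live = -1  [C.key - 17]
27. n14.fin = 10  [S.mk * 2 - 50]
28. n15.mk = -3  [D.live + D.fin - 12]
29. n16.idx = -2  [terminal]
30. n17.live = 2  [S.mk + 5]
31. n17.fin = 0  [b.idx + 2]
32. n18.idx = 26  [terminal]
33. n19.live = false  [terminal]
34. n17.idx = true  [a.live == false]
35. n15.wid = true  [S.mk > -4]
36. n14.idx = false  [D.fin > 10]
37. n0.wid = true  [D.idx == false]

2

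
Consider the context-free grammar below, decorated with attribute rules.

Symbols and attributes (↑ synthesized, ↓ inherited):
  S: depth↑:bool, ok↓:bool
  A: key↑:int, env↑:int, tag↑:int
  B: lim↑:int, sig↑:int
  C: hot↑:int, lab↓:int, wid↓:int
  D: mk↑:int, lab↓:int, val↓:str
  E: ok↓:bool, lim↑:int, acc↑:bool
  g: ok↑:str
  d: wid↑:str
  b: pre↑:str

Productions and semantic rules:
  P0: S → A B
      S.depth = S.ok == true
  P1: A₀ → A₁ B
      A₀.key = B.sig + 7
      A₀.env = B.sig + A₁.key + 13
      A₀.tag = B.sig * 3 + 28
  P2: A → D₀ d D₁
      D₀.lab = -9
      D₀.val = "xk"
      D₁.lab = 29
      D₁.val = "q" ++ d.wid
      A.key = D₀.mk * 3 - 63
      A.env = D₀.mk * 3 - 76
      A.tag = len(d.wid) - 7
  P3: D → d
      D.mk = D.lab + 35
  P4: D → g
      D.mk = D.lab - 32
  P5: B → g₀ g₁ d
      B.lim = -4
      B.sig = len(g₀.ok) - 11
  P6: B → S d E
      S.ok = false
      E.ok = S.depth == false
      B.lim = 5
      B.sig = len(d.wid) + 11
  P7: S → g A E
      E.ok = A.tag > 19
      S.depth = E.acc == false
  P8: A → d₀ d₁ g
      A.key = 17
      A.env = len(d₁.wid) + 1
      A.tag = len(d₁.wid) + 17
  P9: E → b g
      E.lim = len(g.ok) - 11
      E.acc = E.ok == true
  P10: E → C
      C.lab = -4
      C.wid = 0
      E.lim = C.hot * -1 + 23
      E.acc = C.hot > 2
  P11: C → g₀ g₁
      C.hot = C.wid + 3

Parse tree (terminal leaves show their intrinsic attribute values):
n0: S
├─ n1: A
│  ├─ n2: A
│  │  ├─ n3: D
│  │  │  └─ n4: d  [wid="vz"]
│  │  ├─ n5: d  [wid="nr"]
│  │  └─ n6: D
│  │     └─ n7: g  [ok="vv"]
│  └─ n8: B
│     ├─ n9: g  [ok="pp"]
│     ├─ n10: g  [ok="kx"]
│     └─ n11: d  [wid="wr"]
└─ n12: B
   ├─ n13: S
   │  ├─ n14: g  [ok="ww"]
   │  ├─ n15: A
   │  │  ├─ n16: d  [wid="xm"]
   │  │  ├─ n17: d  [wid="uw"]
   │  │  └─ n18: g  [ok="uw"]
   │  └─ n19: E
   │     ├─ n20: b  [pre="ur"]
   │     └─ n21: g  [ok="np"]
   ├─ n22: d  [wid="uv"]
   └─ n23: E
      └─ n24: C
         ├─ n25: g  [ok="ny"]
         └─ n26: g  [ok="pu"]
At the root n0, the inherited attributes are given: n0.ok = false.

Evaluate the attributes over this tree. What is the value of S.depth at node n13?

1. n0.ok = false  [given at root]
2. n3.lab = -9  [-9]
3. n3.val = "xk"  ["xk"]
4. n4.wid = "vz"  [terminal]
5. n3.mk = 26  [D.lab + 35]
6. n5.wid = "nr"  [terminal]
7. n6.lab = 29  [29]
8. n6.val = "qnr"  ["q" ++ d.wid]
9. n7.ok = "vv"  [terminal]
10. n6.mk = -3  [D.lab - 32]
11. n2.key = 15  [D₀.mk * 3 - 63]
12. n2.env = 2  [D₀.mk * 3 - 76]
13. n2.tag = -5  [len(d.wid) - 7]
14. n9.ok = "pp"  [terminal]
15. n10.ok = "kx"  [terminal]
16. n11.wid = "wr"  [terminal]
17. n8.lim = -4  [-4]
18. n8.sig = -9  [len(g₀.ok) - 11]
19. n1.key = -2  [B.sig + 7]
20. n1.env = 19  [B.sig + A₁.key + 13]
21. n1.tag = 1  [B.sig * 3 + 28]
22. n13.ok = false  [false]
23. n14.ok = "ww"  [terminal]
24. n16.wid = "xm"  [terminal]
25. n17.wid = "uw"  [terminal]
26. n18.ok = "uw"  [terminal]
27. n15.key = 17  [17]
28. n15.env = 3  [len(d₁.wid) + 1]
29. n15.tag = 19  [len(d₁.wid) + 17]
30. n19.ok = false  [A.tag > 19]
31. n20.pre = "ur"  [terminal]
32. n21.ok = "np"  [terminal]
33. n19.lim = -9  [len(g.ok) - 11]
34. n19.acc = false  [E.ok == true]
35. n13.depth = true  [E.acc == false]
36. n22.wid = "uv"  [terminal]
37. n23.ok = false  [S.depth == false]
38. n24.lab = -4  [-4]
39. n24.wid = 0  [0]
40. n25.ok = "ny"  [terminal]
41. n26.ok = "pu"  [terminal]
42. n24.hot = 3  [C.wid + 3]
43. n23.lim = 20  [C.hot * -1 + 23]
44. n23.acc = true  [C.hot > 2]
45. n12.lim = 5  [5]
46. n12.sig = 13  [len(d.wid) + 11]
47. n0.depth = false  [S.ok == true]

true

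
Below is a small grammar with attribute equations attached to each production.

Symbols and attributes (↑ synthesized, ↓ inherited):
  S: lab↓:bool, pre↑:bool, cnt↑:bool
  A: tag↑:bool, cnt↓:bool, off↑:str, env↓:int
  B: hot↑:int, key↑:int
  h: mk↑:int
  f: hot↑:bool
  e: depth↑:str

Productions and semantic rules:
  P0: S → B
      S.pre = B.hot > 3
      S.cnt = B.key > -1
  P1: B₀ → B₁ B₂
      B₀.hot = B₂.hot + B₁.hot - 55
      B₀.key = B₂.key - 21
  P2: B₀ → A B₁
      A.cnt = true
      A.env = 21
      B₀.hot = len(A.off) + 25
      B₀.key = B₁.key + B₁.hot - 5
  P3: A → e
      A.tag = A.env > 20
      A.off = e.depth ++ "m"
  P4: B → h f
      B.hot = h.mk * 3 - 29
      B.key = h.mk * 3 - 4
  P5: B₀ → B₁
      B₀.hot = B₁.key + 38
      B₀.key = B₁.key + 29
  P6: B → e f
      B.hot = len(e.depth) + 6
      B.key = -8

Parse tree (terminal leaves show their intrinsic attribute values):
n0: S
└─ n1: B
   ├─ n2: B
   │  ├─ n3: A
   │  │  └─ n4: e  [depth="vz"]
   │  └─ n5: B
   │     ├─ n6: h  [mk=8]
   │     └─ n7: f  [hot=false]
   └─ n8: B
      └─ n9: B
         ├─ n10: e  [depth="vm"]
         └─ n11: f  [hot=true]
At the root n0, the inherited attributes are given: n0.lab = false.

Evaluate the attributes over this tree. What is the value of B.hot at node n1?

1. n0.lab = false  [given at root]
2. n3.cnt = true  [true]
3. n3.env = 21  [21]
4. n4.depth = "vz"  [terminal]
5. n3.tag = true  [A.env > 20]
6. n3.off = "vzm"  [e.depth ++ "m"]
7. n6.mk = 8  [terminal]
8. n7.hot = false  [terminal]
9. n5.hot = -5  [h.mk * 3 - 29]
10. n5.key = 20  [h.mk * 3 - 4]
11. n2.hot = 28  [len(A.off) + 25]
12. n2.key = 10  [B₁.key + B₁.hot - 5]
13. n10.depth = "vm"  [terminal]
14. n11.hot = true  [terminal]
15. n9.hot = 8  [len(e.depth) + 6]
16. n9.key = -8  [-8]
17. n8.hot = 30  [B₁.key + 38]
18. n8.key = 21  [B₁.key + 29]
19. n1.hot = 3  [B₂.hot + B₁.hot - 55]
20. n1.key = 0  [B₂.key - 21]
21. n0.pre = false  [B.hot > 3]
22. n0.cnt = true  [B.key > -1]

3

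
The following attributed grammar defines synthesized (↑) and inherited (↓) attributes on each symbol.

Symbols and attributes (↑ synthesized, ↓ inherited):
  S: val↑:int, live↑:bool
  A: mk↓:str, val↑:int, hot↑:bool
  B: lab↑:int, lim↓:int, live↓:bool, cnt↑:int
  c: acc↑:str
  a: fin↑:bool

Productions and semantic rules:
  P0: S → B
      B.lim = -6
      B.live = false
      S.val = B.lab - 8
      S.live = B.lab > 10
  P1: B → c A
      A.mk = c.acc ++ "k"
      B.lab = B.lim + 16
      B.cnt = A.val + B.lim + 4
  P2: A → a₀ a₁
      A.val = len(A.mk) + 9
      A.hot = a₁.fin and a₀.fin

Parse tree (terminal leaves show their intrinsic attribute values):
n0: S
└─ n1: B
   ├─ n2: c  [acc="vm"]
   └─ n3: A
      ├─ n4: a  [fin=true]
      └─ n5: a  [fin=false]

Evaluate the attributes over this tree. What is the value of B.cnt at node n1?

1. n1.lim = -6  [-6]
2. n1.live = false  [false]
3. n2.acc = "vm"  [terminal]
4. n3.mk = "vmk"  [c.acc ++ "k"]
5. n4.fin = true  [terminal]
6. n5.fin = false  [terminal]
7. n3.val = 12  [len(A.mk) + 9]
8. n3.hot = false  [a₁.fin and a₀.fin]
9. n1.lab = 10  [B.lim + 16]
10. n1.cnt = 10  [A.val + B.lim + 4]
11. n0.val = 2  [B.lab - 8]
12. n0.live = false  [B.lab > 10]

10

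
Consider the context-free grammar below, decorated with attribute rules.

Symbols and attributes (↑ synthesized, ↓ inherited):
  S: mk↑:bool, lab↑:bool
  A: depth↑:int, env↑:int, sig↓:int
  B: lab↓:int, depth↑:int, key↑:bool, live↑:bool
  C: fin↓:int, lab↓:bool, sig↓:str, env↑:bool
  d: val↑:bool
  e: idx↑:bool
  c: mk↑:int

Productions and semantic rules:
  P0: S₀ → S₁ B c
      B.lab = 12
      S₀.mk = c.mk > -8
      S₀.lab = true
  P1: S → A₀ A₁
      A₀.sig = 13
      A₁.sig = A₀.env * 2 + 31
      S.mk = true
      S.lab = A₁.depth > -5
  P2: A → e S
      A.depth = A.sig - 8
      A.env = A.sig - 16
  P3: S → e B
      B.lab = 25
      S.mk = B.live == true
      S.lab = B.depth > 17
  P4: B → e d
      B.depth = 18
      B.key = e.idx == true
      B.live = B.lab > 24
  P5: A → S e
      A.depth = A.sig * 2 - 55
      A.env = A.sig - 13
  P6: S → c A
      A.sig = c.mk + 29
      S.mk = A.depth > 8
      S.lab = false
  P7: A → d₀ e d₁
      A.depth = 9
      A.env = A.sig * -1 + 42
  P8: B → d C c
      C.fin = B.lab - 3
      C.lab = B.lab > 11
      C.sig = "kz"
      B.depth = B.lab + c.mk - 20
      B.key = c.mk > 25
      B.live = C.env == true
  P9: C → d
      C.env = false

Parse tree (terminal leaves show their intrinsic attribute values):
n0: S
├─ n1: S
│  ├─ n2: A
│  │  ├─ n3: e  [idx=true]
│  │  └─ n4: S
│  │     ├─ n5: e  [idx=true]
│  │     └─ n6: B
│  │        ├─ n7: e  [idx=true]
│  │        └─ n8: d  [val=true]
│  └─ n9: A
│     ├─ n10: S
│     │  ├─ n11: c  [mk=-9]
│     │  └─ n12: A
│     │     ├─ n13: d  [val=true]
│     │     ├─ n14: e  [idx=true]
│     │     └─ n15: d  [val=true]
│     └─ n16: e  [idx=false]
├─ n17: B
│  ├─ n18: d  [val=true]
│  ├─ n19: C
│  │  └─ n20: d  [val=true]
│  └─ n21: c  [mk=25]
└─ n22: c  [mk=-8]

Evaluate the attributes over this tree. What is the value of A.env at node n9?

1. n2.sig = 13  [13]
2. n3.idx = true  [terminal]
3. n5.idx = true  [terminal]
4. n6.lab = 25  [25]
5. n7.idx = true  [terminal]
6. n8.val = true  [terminal]
7. n6.depth = 18  [18]
8. n6.key = true  [e.idx == true]
9. n6.live = true  [B.lab > 24]
10. n4.mk = true  [B.live == true]
11. n4.lab = true  [B.depth > 17]
12. n2.depth = 5  [A.sig - 8]
13. n2.env = -3  [A.sig - 16]
14. n9.sig = 25  [A₀.env * 2 + 31]
15. n11.mk = -9  [terminal]
16. n12.sig = 20  [c.mk + 29]
17. n13.val = true  [terminal]
18. n14.idx = true  [terminal]
19. n15.val = true  [terminal]
20. n12.depth = 9  [9]
21. n12.env = 22  [A.sig * -1 + 42]
22. n10.mk = true  [A.depth > 8]
23. n10.lab = false  [false]
24. n16.idx = false  [terminal]
25. n9.depth = -5  [A.sig * 2 - 55]
26. n9.env = 12  [A.sig - 13]
27. n1.mk = true  [true]
28. n1.lab = false  [A₁.depth > -5]
29. n17.lab = 12  [12]
30. n18.val = true  [terminal]
31. n19.fin = 9  [B.lab - 3]
32. n19.lab = true  [B.lab > 11]
33. n19.sig = "kz"  ["kz"]
34. n20.val = true  [terminal]
35. n19.env = false  [false]
36. n21.mk = 25  [terminal]
37. n17.depth = 17  [B.lab + c.mk - 20]
38. n17.key = false  [c.mk > 25]
39. n17.live = false  [C.env == true]
40. n22.mk = -8  [terminal]
41. n0.mk = false  [c.mk > -8]
42. n0.lab = true  [true]

12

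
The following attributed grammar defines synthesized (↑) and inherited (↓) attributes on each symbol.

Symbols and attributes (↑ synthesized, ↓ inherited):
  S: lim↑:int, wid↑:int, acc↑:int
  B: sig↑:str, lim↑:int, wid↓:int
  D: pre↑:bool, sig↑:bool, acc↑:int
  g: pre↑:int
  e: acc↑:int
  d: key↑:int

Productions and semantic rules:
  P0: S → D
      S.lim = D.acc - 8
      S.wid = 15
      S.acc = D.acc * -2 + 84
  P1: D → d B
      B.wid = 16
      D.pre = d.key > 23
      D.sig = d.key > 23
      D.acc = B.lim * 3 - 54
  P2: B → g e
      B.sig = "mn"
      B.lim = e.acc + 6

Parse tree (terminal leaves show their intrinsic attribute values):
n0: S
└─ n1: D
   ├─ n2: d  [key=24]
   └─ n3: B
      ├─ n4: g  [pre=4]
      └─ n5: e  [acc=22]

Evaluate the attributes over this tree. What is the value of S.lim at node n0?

22

1. n2.key = 24  [terminal]
2. n3.wid = 16  [16]
3. n4.pre = 4  [terminal]
4. n5.acc = 22  [terminal]
5. n3.sig = "mn"  ["mn"]
6. n3.lim = 28  [e.acc + 6]
7. n1.pre = true  [d.key > 23]
8. n1.sig = true  [d.key > 23]
9. n1.acc = 30  [B.lim * 3 - 54]
10. n0.lim = 22  [D.acc - 8]
11. n0.wid = 15  [15]
12. n0.acc = 24  [D.acc * -2 + 84]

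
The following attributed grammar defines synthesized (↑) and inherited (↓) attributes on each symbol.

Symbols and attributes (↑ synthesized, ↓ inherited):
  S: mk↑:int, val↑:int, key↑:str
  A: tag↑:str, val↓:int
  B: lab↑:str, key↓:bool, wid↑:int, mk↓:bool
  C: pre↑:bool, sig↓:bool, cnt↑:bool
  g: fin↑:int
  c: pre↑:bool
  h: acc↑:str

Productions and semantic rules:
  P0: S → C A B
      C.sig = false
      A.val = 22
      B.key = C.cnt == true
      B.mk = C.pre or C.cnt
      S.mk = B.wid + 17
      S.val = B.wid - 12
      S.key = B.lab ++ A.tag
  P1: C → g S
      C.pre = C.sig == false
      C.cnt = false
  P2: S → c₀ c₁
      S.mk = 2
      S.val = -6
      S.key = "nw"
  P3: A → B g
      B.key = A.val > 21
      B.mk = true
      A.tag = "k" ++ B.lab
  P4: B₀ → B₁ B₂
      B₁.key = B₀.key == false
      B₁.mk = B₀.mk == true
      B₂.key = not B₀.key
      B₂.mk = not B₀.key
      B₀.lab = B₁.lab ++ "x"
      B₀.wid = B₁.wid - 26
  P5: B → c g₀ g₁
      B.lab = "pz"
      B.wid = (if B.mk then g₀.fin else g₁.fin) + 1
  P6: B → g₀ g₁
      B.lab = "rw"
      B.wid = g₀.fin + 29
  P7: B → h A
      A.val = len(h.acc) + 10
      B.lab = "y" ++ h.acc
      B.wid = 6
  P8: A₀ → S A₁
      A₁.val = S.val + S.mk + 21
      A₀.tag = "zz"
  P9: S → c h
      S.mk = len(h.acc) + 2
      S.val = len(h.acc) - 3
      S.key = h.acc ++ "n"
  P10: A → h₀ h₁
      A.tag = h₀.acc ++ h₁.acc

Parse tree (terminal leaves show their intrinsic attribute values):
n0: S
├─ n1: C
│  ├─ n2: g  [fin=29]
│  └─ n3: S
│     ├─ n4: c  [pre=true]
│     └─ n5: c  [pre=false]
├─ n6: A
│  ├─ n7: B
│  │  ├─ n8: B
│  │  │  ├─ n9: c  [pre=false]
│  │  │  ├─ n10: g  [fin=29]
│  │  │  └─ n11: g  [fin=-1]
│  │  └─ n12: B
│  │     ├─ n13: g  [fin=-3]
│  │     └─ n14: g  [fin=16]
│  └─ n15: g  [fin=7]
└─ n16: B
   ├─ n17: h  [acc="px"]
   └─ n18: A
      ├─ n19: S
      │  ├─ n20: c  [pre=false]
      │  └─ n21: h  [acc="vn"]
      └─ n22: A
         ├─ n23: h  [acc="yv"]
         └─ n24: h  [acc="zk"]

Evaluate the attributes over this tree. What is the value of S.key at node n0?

1. n1.sig = false  [false]
2. n2.fin = 29  [terminal]
3. n4.pre = true  [terminal]
4. n5.pre = false  [terminal]
5. n3.mk = 2  [2]
6. n3.val = -6  [-6]
7. n3.key = "nw"  ["nw"]
8. n1.pre = true  [C.sig == false]
9. n1.cnt = false  [false]
10. n6.val = 22  [22]
11. n7.key = true  [A.val > 21]
12. n7.mk = true  [true]
13. n8.key = false  [B₀.key == false]
14. n8.mk = true  [B₀.mk == true]
15. n9.pre = false  [terminal]
16. n10.fin = 29  [terminal]
17. n11.fin = -1  [terminal]
18. n8.lab = "pz"  ["pz"]
19. n8.wid = 30  [(if B.mk then g₀.fin else g₁.fin) + 1]
20. n12.key = false  [not B₀.key]
21. n12.mk = false  [not B₀.key]
22. n13.fin = -3  [terminal]
23. n14.fin = 16  [terminal]
24. n12.lab = "rw"  ["rw"]
25. n12.wid = 26  [g₀.fin + 29]
26. n7.lab = "pzx"  [B₁.lab ++ "x"]
27. n7.wid = 4  [B₁.wid - 26]
28. n15.fin = 7  [terminal]
29. n6.tag = "kpzx"  ["k" ++ B.lab]
30. n16.key = false  [C.cnt == true]
31. n16.mk = true  [C.pre or C.cnt]
32. n17.acc = "px"  [terminal]
33. n18.val = 12  [len(h.acc) + 10]
34. n20.pre = false  [terminal]
35. n21.acc = "vn"  [terminal]
36. n19.mk = 4  [len(h.acc) + 2]
37. n19.val = -1  [len(h.acc) - 3]
38. n19.key = "vnn"  [h.acc ++ "n"]
39. n22.val = 24  [S.val + S.mk + 21]
40. n23.acc = "yv"  [terminal]
41. n24.acc = "zk"  [terminal]
42. n22.tag = "yvzk"  [h₀.acc ++ h₁.acc]
43. n18.tag = "zz"  ["zz"]
44. n16.lab = "ypx"  ["y" ++ h.acc]
45. n16.wid = 6  [6]
46. n0.mk = 23  [B.wid + 17]
47. n0.val = -6  [B.wid - 12]
48. n0.key = "ypxkpzx"  [B.lab ++ A.tag]

"ypxkpzx"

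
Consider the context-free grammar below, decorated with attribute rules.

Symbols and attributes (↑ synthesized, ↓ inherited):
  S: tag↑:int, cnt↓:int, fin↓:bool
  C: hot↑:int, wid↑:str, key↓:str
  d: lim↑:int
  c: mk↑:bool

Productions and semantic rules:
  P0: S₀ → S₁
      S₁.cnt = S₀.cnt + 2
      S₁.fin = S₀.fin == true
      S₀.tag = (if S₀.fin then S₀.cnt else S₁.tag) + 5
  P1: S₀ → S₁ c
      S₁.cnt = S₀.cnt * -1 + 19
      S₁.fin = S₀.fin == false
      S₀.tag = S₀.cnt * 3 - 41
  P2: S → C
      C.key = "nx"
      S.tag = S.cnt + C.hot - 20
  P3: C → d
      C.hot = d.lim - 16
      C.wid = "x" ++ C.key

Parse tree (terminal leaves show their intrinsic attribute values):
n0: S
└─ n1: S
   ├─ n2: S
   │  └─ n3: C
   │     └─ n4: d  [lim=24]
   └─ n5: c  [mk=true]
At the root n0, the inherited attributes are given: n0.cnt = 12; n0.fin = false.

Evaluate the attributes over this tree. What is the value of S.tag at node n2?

-7

1. n0.cnt = 12  [given at root]
2. n0.fin = false  [given at root]
3. n1.cnt = 14  [S₀.cnt + 2]
4. n1.fin = false  [S₀.fin == true]
5. n2.cnt = 5  [S₀.cnt * -1 + 19]
6. n2.fin = true  [S₀.fin == false]
7. n3.key = "nx"  ["nx"]
8. n4.lim = 24  [terminal]
9. n3.hot = 8  [d.lim - 16]
10. n3.wid = "xnx"  ["x" ++ C.key]
11. n2.tag = -7  [S.cnt + C.hot - 20]
12. n5.mk = true  [terminal]
13. n1.tag = 1  [S₀.cnt * 3 - 41]
14. n0.tag = 6  [(if S₀.fin then S₀.cnt else S₁.tag) + 5]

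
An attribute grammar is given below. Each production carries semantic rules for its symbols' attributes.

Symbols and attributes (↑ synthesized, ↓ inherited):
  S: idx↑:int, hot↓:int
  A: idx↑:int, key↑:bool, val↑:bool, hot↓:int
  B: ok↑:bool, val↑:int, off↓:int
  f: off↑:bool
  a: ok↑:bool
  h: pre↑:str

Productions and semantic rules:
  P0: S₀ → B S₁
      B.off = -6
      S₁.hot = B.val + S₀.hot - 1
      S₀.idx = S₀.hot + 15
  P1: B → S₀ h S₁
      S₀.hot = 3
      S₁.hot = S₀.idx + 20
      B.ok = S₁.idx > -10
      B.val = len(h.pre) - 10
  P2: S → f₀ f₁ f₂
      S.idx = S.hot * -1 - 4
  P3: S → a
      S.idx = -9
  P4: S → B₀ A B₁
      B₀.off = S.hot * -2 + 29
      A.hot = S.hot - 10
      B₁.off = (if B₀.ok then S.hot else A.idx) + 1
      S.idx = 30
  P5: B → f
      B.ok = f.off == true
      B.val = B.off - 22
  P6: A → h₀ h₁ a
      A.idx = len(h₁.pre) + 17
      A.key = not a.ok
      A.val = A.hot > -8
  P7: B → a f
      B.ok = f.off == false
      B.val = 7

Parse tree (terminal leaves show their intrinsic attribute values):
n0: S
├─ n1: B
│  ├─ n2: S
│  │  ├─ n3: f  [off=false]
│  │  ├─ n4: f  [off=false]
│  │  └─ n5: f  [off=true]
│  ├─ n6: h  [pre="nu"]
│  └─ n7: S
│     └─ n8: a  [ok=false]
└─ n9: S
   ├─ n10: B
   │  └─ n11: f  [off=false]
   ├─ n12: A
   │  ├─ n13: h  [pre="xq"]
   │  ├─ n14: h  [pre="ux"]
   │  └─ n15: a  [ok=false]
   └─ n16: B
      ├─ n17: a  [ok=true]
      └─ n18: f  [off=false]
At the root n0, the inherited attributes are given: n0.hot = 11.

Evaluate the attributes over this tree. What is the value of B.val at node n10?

1. n0.hot = 11  [given at root]
2. n1.off = -6  [-6]
3. n2.hot = 3  [3]
4. n3.off = false  [terminal]
5. n4.off = false  [terminal]
6. n5.off = true  [terminal]
7. n2.idx = -7  [S.hot * -1 - 4]
8. n6.pre = "nu"  [terminal]
9. n7.hot = 13  [S₀.idx + 20]
10. n8.ok = false  [terminal]
11. n7.idx = -9  [-9]
12. n1.ok = true  [S₁.idx > -10]
13. n1.val = -8  [len(h.pre) - 10]
14. n9.hot = 2  [B.val + S₀.hot - 1]
15. n10.off = 25  [S.hot * -2 + 29]
16. n11.off = false  [terminal]
17. n10.ok = false  [f.off == true]
18. n10.val = 3  [B.off - 22]
19. n12.hot = -8  [S.hot - 10]
20. n13.pre = "xq"  [terminal]
21. n14.pre = "ux"  [terminal]
22. n15.ok = false  [terminal]
23. n12.idx = 19  [len(h₁.pre) + 17]
24. n12.key = true  [not a.ok]
25. n12.val = false  [A.hot > -8]
26. n16.off = 20  [(if B₀.ok then S.hot else A.idx) + 1]
27. n17.ok = true  [terminal]
28. n18.off = false  [terminal]
29. n16.ok = true  [f.off == false]
30. n16.val = 7  [7]
31. n9.idx = 30  [30]
32. n0.idx = 26  [S₀.hot + 15]

3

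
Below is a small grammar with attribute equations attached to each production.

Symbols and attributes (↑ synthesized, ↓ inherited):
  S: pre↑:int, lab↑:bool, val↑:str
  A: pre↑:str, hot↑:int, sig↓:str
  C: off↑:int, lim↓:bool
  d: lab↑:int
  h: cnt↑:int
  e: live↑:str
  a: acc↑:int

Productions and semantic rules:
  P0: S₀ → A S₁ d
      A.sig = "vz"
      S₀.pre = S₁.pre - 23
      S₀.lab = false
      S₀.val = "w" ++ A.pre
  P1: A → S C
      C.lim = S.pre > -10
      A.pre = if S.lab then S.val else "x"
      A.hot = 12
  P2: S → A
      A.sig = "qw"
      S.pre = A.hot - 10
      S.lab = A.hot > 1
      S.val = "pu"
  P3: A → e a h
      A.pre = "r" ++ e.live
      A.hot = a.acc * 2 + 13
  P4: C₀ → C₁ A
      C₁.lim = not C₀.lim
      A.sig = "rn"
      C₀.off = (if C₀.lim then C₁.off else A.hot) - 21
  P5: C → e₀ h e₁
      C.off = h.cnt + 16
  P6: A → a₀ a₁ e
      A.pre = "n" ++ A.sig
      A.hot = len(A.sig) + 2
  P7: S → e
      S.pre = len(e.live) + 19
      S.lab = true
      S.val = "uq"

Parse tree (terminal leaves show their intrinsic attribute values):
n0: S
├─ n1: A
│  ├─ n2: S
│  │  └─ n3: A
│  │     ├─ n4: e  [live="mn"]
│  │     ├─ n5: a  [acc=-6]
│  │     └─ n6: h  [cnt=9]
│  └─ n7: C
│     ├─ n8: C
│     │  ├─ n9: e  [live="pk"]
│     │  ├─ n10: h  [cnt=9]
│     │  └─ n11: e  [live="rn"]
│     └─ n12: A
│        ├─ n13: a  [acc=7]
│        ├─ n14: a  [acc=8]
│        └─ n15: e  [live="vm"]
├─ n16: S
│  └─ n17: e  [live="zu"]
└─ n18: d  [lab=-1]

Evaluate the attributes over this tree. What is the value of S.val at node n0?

1. n1.sig = "vz"  ["vz"]
2. n3.sig = "qw"  ["qw"]
3. n4.live = "mn"  [terminal]
4. n5.acc = -6  [terminal]
5. n6.cnt = 9  [terminal]
6. n3.pre = "rmn"  ["r" ++ e.live]
7. n3.hot = 1  [a.acc * 2 + 13]
8. n2.pre = -9  [A.hot - 10]
9. n2.lab = false  [A.hot > 1]
10. n2.val = "pu"  ["pu"]
11. n7.lim = true  [S.pre > -10]
12. n8.lim = false  [not C₀.lim]
13. n9.live = "pk"  [terminal]
14. n10.cnt = 9  [terminal]
15. n11.live = "rn"  [terminal]
16. n8.off = 25  [h.cnt + 16]
17. n12.sig = "rn"  ["rn"]
18. n13.acc = 7  [terminal]
19. n14.acc = 8  [terminal]
20. n15.live = "vm"  [terminal]
21. n12.pre = "nrn"  ["n" ++ A.sig]
22. n12.hot = 4  [len(A.sig) + 2]
23. n7.off = 4  [(if C₀.lim then C₁.off else A.hot) - 21]
24. n1.pre = "x"  [if S.lab then S.val else "x"]
25. n1.hot = 12  [12]
26. n17.live = "zu"  [terminal]
27. n16.pre = 21  [len(e.live) + 19]
28. n16.lab = true  [true]
29. n16.val = "uq"  ["uq"]
30. n18.lab = -1  [terminal]
31. n0.pre = -2  [S₁.pre - 23]
32. n0.lab = false  [false]
33. n0.val = "wx"  ["w" ++ A.pre]

"wx"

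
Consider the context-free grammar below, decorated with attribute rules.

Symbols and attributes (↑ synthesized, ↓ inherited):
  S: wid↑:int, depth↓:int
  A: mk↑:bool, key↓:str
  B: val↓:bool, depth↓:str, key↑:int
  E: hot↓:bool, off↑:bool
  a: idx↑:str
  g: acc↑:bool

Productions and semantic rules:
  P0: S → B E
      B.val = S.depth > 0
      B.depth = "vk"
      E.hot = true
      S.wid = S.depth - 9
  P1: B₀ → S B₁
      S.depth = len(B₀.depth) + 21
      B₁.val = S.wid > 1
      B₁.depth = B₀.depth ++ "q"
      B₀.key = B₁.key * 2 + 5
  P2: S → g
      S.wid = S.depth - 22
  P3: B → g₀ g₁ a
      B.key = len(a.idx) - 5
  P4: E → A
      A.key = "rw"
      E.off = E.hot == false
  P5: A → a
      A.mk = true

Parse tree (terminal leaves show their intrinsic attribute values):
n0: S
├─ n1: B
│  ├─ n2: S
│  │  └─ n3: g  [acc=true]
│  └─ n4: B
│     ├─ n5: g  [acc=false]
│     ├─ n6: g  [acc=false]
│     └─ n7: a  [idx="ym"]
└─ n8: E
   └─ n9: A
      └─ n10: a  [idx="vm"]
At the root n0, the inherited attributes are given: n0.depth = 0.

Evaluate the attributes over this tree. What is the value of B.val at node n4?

false

1. n0.depth = 0  [given at root]
2. n1.val = false  [S.depth > 0]
3. n1.depth = "vk"  ["vk"]
4. n2.depth = 23  [len(B₀.depth) + 21]
5. n3.acc = true  [terminal]
6. n2.wid = 1  [S.depth - 22]
7. n4.val = false  [S.wid > 1]
8. n4.depth = "vkq"  [B₀.depth ++ "q"]
9. n5.acc = false  [terminal]
10. n6.acc = false  [terminal]
11. n7.idx = "ym"  [terminal]
12. n4.key = -3  [len(a.idx) - 5]
13. n1.key = -1  [B₁.key * 2 + 5]
14. n8.hot = true  [true]
15. n9.key = "rw"  ["rw"]
16. n10.idx = "vm"  [terminal]
17. n9.mk = true  [true]
18. n8.off = false  [E.hot == false]
19. n0.wid = -9  [S.depth - 9]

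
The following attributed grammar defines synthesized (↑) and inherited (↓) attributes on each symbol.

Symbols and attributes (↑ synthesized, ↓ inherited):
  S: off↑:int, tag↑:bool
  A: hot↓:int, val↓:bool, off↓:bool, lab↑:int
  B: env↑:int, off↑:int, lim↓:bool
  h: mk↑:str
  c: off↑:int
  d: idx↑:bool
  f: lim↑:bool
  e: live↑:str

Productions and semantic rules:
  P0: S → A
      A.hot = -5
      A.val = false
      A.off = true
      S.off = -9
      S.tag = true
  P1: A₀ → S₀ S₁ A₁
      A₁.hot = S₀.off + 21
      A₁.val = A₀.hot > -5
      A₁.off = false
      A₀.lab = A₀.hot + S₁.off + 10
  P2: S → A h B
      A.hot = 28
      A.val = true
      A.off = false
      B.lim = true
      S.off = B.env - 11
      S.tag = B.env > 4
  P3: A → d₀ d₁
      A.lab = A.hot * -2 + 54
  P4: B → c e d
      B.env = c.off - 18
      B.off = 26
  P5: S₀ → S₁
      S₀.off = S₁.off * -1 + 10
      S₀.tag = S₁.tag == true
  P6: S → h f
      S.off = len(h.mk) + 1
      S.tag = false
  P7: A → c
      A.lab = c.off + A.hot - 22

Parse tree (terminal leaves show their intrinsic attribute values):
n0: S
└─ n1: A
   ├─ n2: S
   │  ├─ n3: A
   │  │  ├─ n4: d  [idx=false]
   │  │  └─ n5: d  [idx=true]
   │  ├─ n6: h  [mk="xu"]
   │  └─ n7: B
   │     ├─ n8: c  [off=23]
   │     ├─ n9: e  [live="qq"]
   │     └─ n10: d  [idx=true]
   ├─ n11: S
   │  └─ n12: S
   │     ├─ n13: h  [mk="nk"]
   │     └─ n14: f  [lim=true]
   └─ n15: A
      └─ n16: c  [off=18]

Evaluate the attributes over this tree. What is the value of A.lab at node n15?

11

1. n1.hot = -5  [-5]
2. n1.val = false  [false]
3. n1.off = true  [true]
4. n3.hot = 28  [28]
5. n3.val = true  [true]
6. n3.off = false  [false]
7. n4.idx = false  [terminal]
8. n5.idx = true  [terminal]
9. n3.lab = -2  [A.hot * -2 + 54]
10. n6.mk = "xu"  [terminal]
11. n7.lim = true  [true]
12. n8.off = 23  [terminal]
13. n9.live = "qq"  [terminal]
14. n10.idx = true  [terminal]
15. n7.env = 5  [c.off - 18]
16. n7.off = 26  [26]
17. n2.off = -6  [B.env - 11]
18. n2.tag = true  [B.env > 4]
19. n13.mk = "nk"  [terminal]
20. n14.lim = true  [terminal]
21. n12.off = 3  [len(h.mk) + 1]
22. n12.tag = false  [false]
23. n11.off = 7  [S₁.off * -1 + 10]
24. n11.tag = false  [S₁.tag == true]
25. n15.hot = 15  [S₀.off + 21]
26. n15.val = false  [A₀.hot > -5]
27. n15.off = false  [false]
28. n16.off = 18  [terminal]
29. n15.lab = 11  [c.off + A.hot - 22]
30. n1.lab = 12  [A₀.hot + S₁.off + 10]
31. n0.off = -9  [-9]
32. n0.tag = true  [true]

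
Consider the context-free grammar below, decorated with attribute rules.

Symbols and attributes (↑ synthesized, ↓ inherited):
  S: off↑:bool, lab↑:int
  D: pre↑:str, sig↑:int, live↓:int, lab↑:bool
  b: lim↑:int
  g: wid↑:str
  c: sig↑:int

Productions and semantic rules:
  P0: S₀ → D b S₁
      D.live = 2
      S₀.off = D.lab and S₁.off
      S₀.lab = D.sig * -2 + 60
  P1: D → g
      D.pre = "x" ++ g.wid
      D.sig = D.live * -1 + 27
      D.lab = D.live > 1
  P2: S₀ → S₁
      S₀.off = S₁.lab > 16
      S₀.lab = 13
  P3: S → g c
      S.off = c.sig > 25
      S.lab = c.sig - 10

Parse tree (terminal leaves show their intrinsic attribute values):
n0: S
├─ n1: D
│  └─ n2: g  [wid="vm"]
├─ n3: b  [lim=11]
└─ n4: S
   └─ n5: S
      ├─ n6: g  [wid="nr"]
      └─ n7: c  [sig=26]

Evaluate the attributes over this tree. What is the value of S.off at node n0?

false

1. n1.live = 2  [2]
2. n2.wid = "vm"  [terminal]
3. n1.pre = "xvm"  ["x" ++ g.wid]
4. n1.sig = 25  [D.live * -1 + 27]
5. n1.lab = true  [D.live > 1]
6. n3.lim = 11  [terminal]
7. n6.wid = "nr"  [terminal]
8. n7.sig = 26  [terminal]
9. n5.off = true  [c.sig > 25]
10. n5.lab = 16  [c.sig - 10]
11. n4.off = false  [S₁.lab > 16]
12. n4.lab = 13  [13]
13. n0.off = false  [D.lab and S₁.off]
14. n0.lab = 10  [D.sig * -2 + 60]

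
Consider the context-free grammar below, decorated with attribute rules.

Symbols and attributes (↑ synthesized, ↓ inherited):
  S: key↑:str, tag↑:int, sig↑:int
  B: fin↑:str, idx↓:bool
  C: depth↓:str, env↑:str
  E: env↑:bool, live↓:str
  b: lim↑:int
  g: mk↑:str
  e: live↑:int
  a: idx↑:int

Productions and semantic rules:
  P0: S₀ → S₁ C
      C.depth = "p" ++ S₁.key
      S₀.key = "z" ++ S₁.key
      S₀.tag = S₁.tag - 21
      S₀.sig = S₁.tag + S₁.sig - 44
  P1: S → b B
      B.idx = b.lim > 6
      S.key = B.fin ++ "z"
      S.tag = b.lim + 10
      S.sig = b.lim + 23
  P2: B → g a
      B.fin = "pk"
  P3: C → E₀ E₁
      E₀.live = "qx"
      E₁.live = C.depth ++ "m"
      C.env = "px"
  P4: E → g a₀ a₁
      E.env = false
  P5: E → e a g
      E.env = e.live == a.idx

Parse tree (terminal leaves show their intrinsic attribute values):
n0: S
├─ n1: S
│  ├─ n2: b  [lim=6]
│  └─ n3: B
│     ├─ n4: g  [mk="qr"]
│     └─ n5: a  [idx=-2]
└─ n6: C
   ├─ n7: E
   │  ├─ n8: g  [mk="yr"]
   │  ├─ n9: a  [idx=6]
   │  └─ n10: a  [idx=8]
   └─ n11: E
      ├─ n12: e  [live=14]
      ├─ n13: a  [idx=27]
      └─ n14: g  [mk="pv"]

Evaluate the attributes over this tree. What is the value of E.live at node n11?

"ppkzm"

1. n2.lim = 6  [terminal]
2. n3.idx = false  [b.lim > 6]
3. n4.mk = "qr"  [terminal]
4. n5.idx = -2  [terminal]
5. n3.fin = "pk"  ["pk"]
6. n1.key = "pkz"  [B.fin ++ "z"]
7. n1.tag = 16  [b.lim + 10]
8. n1.sig = 29  [b.lim + 23]
9. n6.depth = "ppkz"  ["p" ++ S₁.key]
10. n7.live = "qx"  ["qx"]
11. n8.mk = "yr"  [terminal]
12. n9.idx = 6  [terminal]
13. n10.idx = 8  [terminal]
14. n7.env = false  [false]
15. n11.live = "ppkzm"  [C.depth ++ "m"]
16. n12.live = 14  [terminal]
17. n13.idx = 27  [terminal]
18. n14.mk = "pv"  [terminal]
19. n11.env = false  [e.live == a.idx]
20. n6.env = "px"  ["px"]
21. n0.key = "zpkz"  ["z" ++ S₁.key]
22. n0.tag = -5  [S₁.tag - 21]
23. n0.sig = 1  [S₁.tag + S₁.sig - 44]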